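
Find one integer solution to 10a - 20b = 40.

Step 1: Check solvability.
gcd(10, 20) = 10
Since 10 divides 40, solutions exist.

Step 2: Apply extended Euclidean algorithm to find gcd.
We find integers such that 10*x0 + 20*y0 = 10

Step 3: Scale the particular solution.
Multiply by 40/10 = 4:
a = 4, b = 0

Step 4: Verify.
10*(4) - 20*(0) = 40 = 40 ✓

a = 4, b = 0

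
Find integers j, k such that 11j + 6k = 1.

Step 1: Check solvability.
gcd(11, 6) = 1
Since 1 divides 1, solutions exist.

Step 2: Apply extended Euclidean algorithm to find gcd.
We find integers such that 11*x0 + 6*y0 = 1

Step 3: Scale the particular solution.
Multiply by 1/1 = 1:
j = -1, k = 2

Step 4: Verify.
11*(-1) + 6*(2) = 1 = 1 ✓

j = -1, k = 2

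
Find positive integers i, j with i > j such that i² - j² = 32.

Factor: i² - j² = (i+j)(i-j) = 32.
We need two factors of 32 with the same parity.
Use i+j = 16 and i-j = 2 (product 16·2 = 32).
Adding: 2i = 18, so i = 9.
Subtracting: 2j = 14, so j = 7.
Check: 9² - 7² = 81 - 49 = 32 ✓

i = 9, j = 7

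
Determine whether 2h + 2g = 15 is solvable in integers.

Step 1: Compute gcd(2, 2).
gcd(2, 2) = 2

Step 2: Check divisibility.
Does 2 divide 15? 15 = 2 x 7 + 1, so no.

By the theorem on linear Diophantine equations, 2h + 2g = 15 has integer solutions if and only if gcd(2, 2) divides 15. Since 2 does not divide 15, no solutions exist.

No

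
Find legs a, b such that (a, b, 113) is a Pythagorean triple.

We need a² + b² = 113² = 12769.
Trying: 15² + 112² = 225 + 12544 = 12769 ✓

(15, 112, 113)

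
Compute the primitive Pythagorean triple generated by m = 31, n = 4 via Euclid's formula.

a = m² - n² = 961 - 16 = 945
b = 2mn = 2·31·4 = 248
c = m² + n² = 961 + 16 = 977
Verify: 945² + 248² = 893025 + 61504 = 954529 = 977² ✓

(945, 248, 977)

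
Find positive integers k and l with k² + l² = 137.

We need to find integers k, l > 0 such that k² + l² = 137.
Trying k = 4: l² = 137 - 4² = 137 - 16 = 121
l = 11
Check: 4² + 11² = 16 + 121 = 137 ✓

137 = 4² + 11²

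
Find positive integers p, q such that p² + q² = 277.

Search for p with 277 - p² a perfect square.
p = 9: 277 - 9² = 277 - 81 = 196 = 14² ✓
So p = 9, q = 14.

p = 9, q = 14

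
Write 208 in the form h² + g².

We need to find integers h, g > 0 such that h² + g² = 208.
Trying h = 8: g² = 208 - 8² = 208 - 64 = 144
g = 12
Check: 8² + 12² = 64 + 144 = 208 ✓

208 = 8² + 12²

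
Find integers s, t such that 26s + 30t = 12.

Step 1: Check solvability.
gcd(26, 30) = 2
Since 2 divides 12, solutions exist.

Step 2: Apply extended Euclidean algorithm to find gcd.
We find integers such that 26*x0 + 30*y0 = 2

Step 3: Scale the particular solution.
Multiply by 12/2 = 6:
s = 42, t = -36

Step 4: Verify.
26*(42) + 30*(-36) = 12 = 12 ✓

s = 42, t = -36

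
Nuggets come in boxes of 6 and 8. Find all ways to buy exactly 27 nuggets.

We need non-negative integers (x, y) with 6x + 8y = 27.
For each x in 0..4, check if 27 - 6x is a non-negative multiple of 8.
No x yields an integer y ≥ 0.

No solution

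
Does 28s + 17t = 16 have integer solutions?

Step 1: Compute gcd(28, 17).
gcd(28, 17) = 1

Step 2: Check divisibility.
Does 1 divide 16? 16 = 1 x 16, so yes.

By the theorem on linear Diophantine equations, 28s + 17t = 16 has integer solutions if and only if gcd(28, 17) divides 16. Since 1 | 16, solutions exist.

Yes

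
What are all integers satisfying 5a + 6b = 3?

Step 1: Compute gcd(5, 6) = 1.
Since 1 divides 3, solutions exist.

Step 2: Find a particular solution using extended Euclidean algorithm.
We get a₀ = -3, b₀ = 3.
Check: 5*-3 + 6*3 = 3 = 3 ✓

Step 3: Write the general solution.
a = -3 + (6/1)t = -3 + 6t
b = 3 - (5/1)t = 3 - 5t
for any integer t.

a = -3 + 6t, b = 3 - 5t for integer t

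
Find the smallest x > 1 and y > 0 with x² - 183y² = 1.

We seek the smallest positive integers (x, y) with x² - 183y² = 1, i.e., x² = 183y² + 1.
Try successive y values:
y = 1: x² = 183·1² + 1 = 184, not a perfect square
y = 2: x² = 183·2² + 1 = 733, not a perfect square
y = 3: x² = 183·3² + 1 = 1648, not a perfect square
... continuing the search (or via continued fractions) ...
y = 36: x² = 183·36² + 1 = 237169, x = 487 ✓

Verify: 487² - 183·36² = 237169 - 237168 = 1 ✓

x = 487, y = 36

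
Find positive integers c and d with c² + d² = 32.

We need to find integers c, d > 0 such that c² + d² = 32.
Trying c = 4: d² = 32 - 4² = 32 - 16 = 16
d = 4
Check: 4² + 4² = 16 + 16 = 32 ✓

32 = 4² + 4²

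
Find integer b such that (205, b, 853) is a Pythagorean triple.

b² = c² - a² = 853² - 205² = 727609 - 42025 = 685584
b = sqrt(685584) = 828

828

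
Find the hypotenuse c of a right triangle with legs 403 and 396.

c² = a² + b² = 403² + 396² = 162409 + 156816 = 319225
c = 565

565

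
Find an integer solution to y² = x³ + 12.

Try small integer x values and check whether x³ + 12 is a perfect square.
x = 13: x³ + 12 = 13³ + 12 = 2197 + 12 = 2209
Is 2209 a perfect square? 47² = 2209 ✓
So (x, y) = (13, 47) is a solution.

x = 13, y = 47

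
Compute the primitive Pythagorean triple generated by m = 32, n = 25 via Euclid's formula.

a = m² - n² = 1024 - 625 = 399
b = 2mn = 2·32·25 = 1600
c = m² + n² = 1024 + 625 = 1649
Verify: 399² + 1600² = 159201 + 2560000 = 2719201 = 1649² ✓

(399, 1600, 1649)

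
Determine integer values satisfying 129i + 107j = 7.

Step 1: Check solvability.
gcd(129, 107) = 1
Since 1 divides 7, solutions exist.

Step 2: Apply extended Euclidean algorithm to find gcd.
We find integers such that 129*x0 + 107*y0 = 1

Step 3: Scale the particular solution.
Multiply by 7/1 = 7:
i = -238, j = 287

Step 4: Verify.
129*(-238) + 107*(287) = 7 = 7 ✓

i = -238, j = 287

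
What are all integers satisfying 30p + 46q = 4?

Step 1: Compute gcd(30, 46) = 2.
Since 2 divides 4, solutions exist.

Step 2: Find a particular solution using extended Euclidean algorithm.
We get p₀ = -6, q₀ = 4.
Check: 30*-6 + 46*4 = 4 = 4 ✓

Step 3: Write the general solution.
p = -6 + (46/2)t = -6 + 23t
q = 4 - (30/2)t = 4 - 15t
for any integer t.

p = -6 + 23t, q = 4 - 15t for integer t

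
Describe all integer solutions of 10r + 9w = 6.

Step 1: Compute gcd(10, 9) = 1.
Since 1 divides 6, solutions exist.

Step 2: Find a particular solution using extended Euclidean algorithm.
We get r₀ = 6, w₀ = -6.
Check: 10*6 + 9*-6 = 6 = 6 ✓

Step 3: Write the general solution.
r = 6 + (9/1)t = 6 + 9t
w = -6 - (10/1)t = -6 - 10t
for any integer t.

r = 6 + 9t, w = -6 - 10t for integer t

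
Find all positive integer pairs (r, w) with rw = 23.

The positive divisors of 23 are: 1, 23.
Each divisor d gives the pair (d, 23/d):
(1, 23), (23, 1)

(1, 23), (23, 1)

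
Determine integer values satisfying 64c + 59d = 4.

Step 1: Check solvability.
gcd(64, 59) = 1
Since 1 divides 4, solutions exist.

Step 2: Apply extended Euclidean algorithm to find gcd.
We find integers such that 64*x0 + 59*y0 = 1

Step 3: Scale the particular solution.
Multiply by 4/1 = 4:
c = 48, d = -52

Step 4: Verify.
64*(48) + 59*(-52) = 4 = 4 ✓

c = 48, d = -52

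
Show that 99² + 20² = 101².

Compute a² + b²:
99² + 20² = 9801 + 400 = 10201
Compute c²:
101² = 10201
Since 10201 = 10201, it is a Pythagorean triple.

Yes, it is a Pythagorean triple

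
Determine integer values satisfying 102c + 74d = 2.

Step 1: Check solvability.
gcd(102, 74) = 2
Since 2 divides 2, solutions exist.

Step 2: Apply extended Euclidean algorithm to find gcd.
We find integers such that 102*x0 + 74*y0 = 2

Step 3: Scale the particular solution.
Multiply by 2/2 = 1:
c = 8, d = -11

Step 4: Verify.
102*(8) + 74*(-11) = 2 = 2 ✓

c = 8, d = -11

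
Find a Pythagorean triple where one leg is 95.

We need the other leg and hypotenuse such that 95² + x² = c².
Take x = 900, c = 905: 95² + 900² = 9025 + 810000 = 819025 = 905² ✓
Triple: (95, 900, 905)

(95, 900, 905)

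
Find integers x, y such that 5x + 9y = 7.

Step 1: Check solvability.
gcd(5, 9) = 1
Since 1 divides 7, solutions exist.

Step 2: Apply extended Euclidean algorithm to find gcd.
We find integers such that 5*x0 + 9*y0 = 1

Step 3: Scale the particular solution.
Multiply by 7/1 = 7:
x = 14, y = -7

Step 4: Verify.
5*(14) + 9*(-7) = 7 = 7 ✓

x = 14, y = -7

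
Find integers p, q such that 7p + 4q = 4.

Step 1: Check solvability.
gcd(7, 4) = 1
Since 1 divides 4, solutions exist.

Step 2: Apply extended Euclidean algorithm to find gcd.
We find integers such that 7*x0 + 4*y0 = 1

Step 3: Scale the particular solution.
Multiply by 4/1 = 4:
p = -4, q = 8

Step 4: Verify.
7*(-4) + 4*(8) = 4 = 4 ✓

p = -4, q = 8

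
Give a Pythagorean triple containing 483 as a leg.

We need the other leg and hypotenuse such that 483² + x² = c².
Take x = 44, c = 485: 483² + 44² = 233289 + 1936 = 235225 = 485² ✓
Triple: (483, 44, 485)

(483, 44, 485)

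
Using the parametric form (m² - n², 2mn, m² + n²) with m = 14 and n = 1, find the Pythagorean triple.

a = m² - n² = 14² - 1² = 196 - 1 = 195
b = 2mn = 2·14·1 = 28
c = m² + n² = 196 + 1 = 197
Verify: 195² + 28² = 38025 + 784 = 38809 = 197² ✓

(195, 28, 197)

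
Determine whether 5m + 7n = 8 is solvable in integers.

Step 1: Compute gcd(5, 7).
gcd(5, 7) = 1

Step 2: Check divisibility.
Does 1 divide 8? 8 = 1 x 8, so yes.

By the theorem on linear Diophantine equations, 5m + 7n = 8 has integer solutions if and only if gcd(5, 7) divides 8. Since 1 | 8, solutions exist.

Yes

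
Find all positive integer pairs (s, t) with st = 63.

The positive divisors of 63 are: 1, 3, 7, 9, 21, 63.
Each divisor d gives the pair (d, 63/d):
(1, 63), (3, 21), (7, 9), (9, 7), (21, 3), (63, 1)

(1, 63), (3, 21), (7, 9), (9, 7), (21, 3), (63, 1)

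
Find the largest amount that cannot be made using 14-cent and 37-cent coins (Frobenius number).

For two coprime denominations a and b, the Frobenius number (largest value not representable as a non-negative combination) is ab - a - b.
Here gcd(14, 37) = 1, so they are coprime.
F(14, 37) = 14·37 - 14 - 37 = 518 - 51 = 467

467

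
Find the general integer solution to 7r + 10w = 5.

Step 1: Compute gcd(7, 10) = 1.
Since 1 divides 5, solutions exist.

Step 2: Find a particular solution using extended Euclidean algorithm.
We get r₀ = 15, w₀ = -10.
Check: 7*15 + 10*-10 = 5 = 5 ✓

Step 3: Write the general solution.
r = 15 + (10/1)t = 15 + 10t
w = -10 - (7/1)t = -10 - 7t
for any integer t.

r = 15 + 10t, w = -10 - 7t for integer t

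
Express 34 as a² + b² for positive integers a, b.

We need to find integers a, b > 0 such that a² + b² = 34.
Trying a = 3: b² = 34 - 3² = 34 - 9 = 25
b = 5
Check: 3² + 5² = 9 + 25 = 34 ✓

34 = 3² + 5²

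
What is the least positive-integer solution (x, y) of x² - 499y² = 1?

We seek the smallest positive integers (x, y) with x² - 499y² = 1, i.e., x² = 499y² + 1.
Try successive y values:
y = 1: x² = 499·1² + 1 = 500, not a perfect square
y = 2: x² = 499·2² + 1 = 1997, not a perfect square
y = 3: x² = 499·3² + 1 = 4492, not a perfect square
... continuing the search (or via continued fractions) ...
y = 201: x² = 499·201² + 1 = 20160100, x = 4490 ✓

Verify: 4490² - 499·201² = 20160100 - 20160099 = 1 ✓

x = 4490, y = 201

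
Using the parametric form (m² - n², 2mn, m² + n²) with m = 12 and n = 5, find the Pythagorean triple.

a = m² - n² = 144 - 25 = 119
b = 2mn = 2·12·5 = 120
c = m² + n² = 144 + 25 = 169
Verify: 119² + 120² = 14161 + 14400 = 28561 = 169² ✓

(119, 120, 169)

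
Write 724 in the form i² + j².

We need to find integers i, j > 0 such that i² + j² = 724.
Trying i = 18: j² = 724 - 18² = 724 - 324 = 400
j = 20
Check: 18² + 20² = 324 + 400 = 724 ✓

724 = 18² + 20²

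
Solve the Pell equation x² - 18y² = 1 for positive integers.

We seek the smallest positive integers (x, y) with x² - 18y² = 1, i.e., x² = 18y² + 1.
Try successive y values:
y = 1: x² = 18·1² + 1 = 19, not a perfect square
y = 2: x² = 18·2² + 1 = 73, not a perfect square
y = 3: x² = 18·3² + 1 = 163, not a perfect square
... continuing the search (or via continued fractions) ...
y = 4: x² = 18·4² + 1 = 289, x = 17 ✓

Verify: 17² - 18·4² = 289 - 288 = 1 ✓

x = 17, y = 4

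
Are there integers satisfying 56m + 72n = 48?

Step 1: Compute gcd(56, 72).
gcd(56, 72) = 8

Step 2: Check divisibility.
Does 8 divide 48? 48 = 8 x 6, so yes.

By the theorem on linear Diophantine equations, 56m + 72n = 48 has integer solutions if and only if gcd(56, 72) divides 48. Since 8 | 48, solutions exist.

Yes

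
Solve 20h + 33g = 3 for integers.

Step 1: Check solvability.
gcd(20, 33) = 1
Since 1 divides 3, solutions exist.

Step 2: Apply extended Euclidean algorithm to find gcd.
We find integers such that 20*x0 + 33*y0 = 1

Step 3: Scale the particular solution.
Multiply by 3/1 = 3:
h = 15, g = -9

Step 4: Verify.
20*(15) + 33*(-9) = 3 = 3 ✓

h = 15, g = -9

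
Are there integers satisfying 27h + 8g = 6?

Step 1: Compute gcd(27, 8).
gcd(27, 8) = 1

Step 2: Check divisibility.
Does 1 divide 6? 6 = 1 x 6, so yes.

By the theorem on linear Diophantine equations, 27h + 8g = 6 has integer solutions if and only if gcd(27, 8) divides 6. Since 1 | 6, solutions exist.

Yes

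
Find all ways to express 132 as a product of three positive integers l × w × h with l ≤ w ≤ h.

Iterate l from 1 to ⌊132^(1/3)⌋. For each l dividing 132, iterate w ≥ l with w dividing 132/l, and set h = 132/(l·w).
Triples found (10): (1×1×132), (1×2×66), (1×3×44), (1×4×33), (1×6×22), (1×11×12), (2×2×33), (2×3×22), (2×6×11), (3×4×11)

(1×1×132), (1×2×66), (1×3×44), (1×4×33), (1×6×22), (1×11×12), (2×2×33), (2×3×22), (2×6×11), (3×4×11)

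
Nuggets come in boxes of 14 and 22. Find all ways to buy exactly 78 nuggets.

We need non-negative integers (x, y) with 14x + 22y = 78.
For each x in 0..5, check if 78 - 14x is a non-negative multiple of 22.
x = 4: 22y = 22, y = 1 ✓

(4 boxes of 14, 1 boxes of 22)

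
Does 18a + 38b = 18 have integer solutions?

Step 1: Compute gcd(18, 38).
gcd(18, 38) = 2

Step 2: Check divisibility.
Does 2 divide 18? 18 = 2 x 9, so yes.

By the theorem on linear Diophantine equations, 18a + 38b = 18 has integer solutions if and only if gcd(18, 38) divides 18. Since 2 | 18, solutions exist.

Yes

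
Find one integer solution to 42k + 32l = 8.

Step 1: Check solvability.
gcd(42, 32) = 2
Since 2 divides 8, solutions exist.

Step 2: Apply extended Euclidean algorithm to find gcd.
We find integers such that 42*x0 + 32*y0 = 2

Step 3: Scale the particular solution.
Multiply by 8/2 = 4:
k = -12, l = 16

Step 4: Verify.
42*(-12) + 32*(16) = 8 = 8 ✓

k = -12, l = 16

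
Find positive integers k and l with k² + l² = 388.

We need to find integers k, l > 0 such that k² + l² = 388.
Trying k = 8: l² = 388 - 8² = 388 - 64 = 324
l = 18
Check: 8² + 18² = 64 + 324 = 388 ✓

388 = 8² + 18²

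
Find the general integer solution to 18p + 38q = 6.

Step 1: Compute gcd(18, 38) = 2.
Since 2 divides 6, solutions exist.

Step 2: Find a particular solution using extended Euclidean algorithm.
We get p₀ = -6, q₀ = 3.
Check: 18*-6 + 38*3 = 6 = 6 ✓

Step 3: Write the general solution.
p = -6 + (38/2)t = -6 + 19t
q = 3 - (18/2)t = 3 - 9t
for any integer t.

p = -6 + 19t, q = 3 - 9t for integer t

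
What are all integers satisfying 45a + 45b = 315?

Step 1: Compute gcd(45, 45) = 45.
Since 45 divides 315, solutions exist.

Step 2: Find a particular solution using extended Euclidean algorithm.
We get a₀ = 0, b₀ = 7.
Check: 45*0 + 45*7 = 315 = 315 ✓

Step 3: Write the general solution.
a = 0 + (45/45)t = 0 + 1t
b = 7 - (45/45)t = 7 - 1t
for any integer t.

a = 0 + 1t, b = 7 - 1t for integer t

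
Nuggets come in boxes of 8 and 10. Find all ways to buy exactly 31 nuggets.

We need non-negative integers (x, y) with 8x + 10y = 31.
For each x in 0..3, check if 31 - 8x is a non-negative multiple of 10.
No x yields an integer y ≥ 0.

No solution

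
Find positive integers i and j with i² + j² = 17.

We need to find integers i, j > 0 such that i² + j² = 17.
Trying i = 1: j² = 17 - 1² = 17 - 1 = 16
j = 4
Check: 1² + 4² = 1 + 16 = 17 ✓

17 = 1² + 4²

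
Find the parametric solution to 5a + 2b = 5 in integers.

Step 1: Compute gcd(5, 2) = 1.
Since 1 divides 5, solutions exist.

Step 2: Find a particular solution using extended Euclidean algorithm.
We get a₀ = 5, b₀ = -10.
Check: 5*5 + 2*-10 = 5 = 5 ✓

Step 3: Write the general solution.
a = 5 + (2/1)t = 5 + 2t
b = -10 - (5/1)t = -10 - 5t
for any integer t.

a = 5 + 2t, b = -10 - 5t for integer t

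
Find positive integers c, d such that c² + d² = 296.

Search for c with 296 - c² a perfect square.
c = 10: 296 - 10² = 296 - 100 = 196 = 14² ✓
So c = 10, d = 14.

c = 10, d = 14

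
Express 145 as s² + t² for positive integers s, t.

We need to find integers s, t > 0 such that s² + t² = 145.
Trying s = 1: t² = 145 - 1² = 145 - 1 = 144
t = 12
Check: 1² + 12² = 1 + 144 = 145 ✓

145 = 1² + 12²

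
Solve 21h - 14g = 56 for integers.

Step 1: Check solvability.
gcd(21, 14) = 7
Since 7 divides 56, solutions exist.

Step 2: Apply extended Euclidean algorithm to find gcd.
We find integers such that 21*x0 + 14*y0 = 7

Step 3: Scale the particular solution.
Multiply by 56/7 = 8:
h = 8, g = 8

Step 4: Verify.
21*(8) - 14*(8) = 56 = 56 ✓

h = 8, g = 8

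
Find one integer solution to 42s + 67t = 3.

Step 1: Check solvability.
gcd(42, 67) = 1
Since 1 divides 3, solutions exist.

Step 2: Apply extended Euclidean algorithm to find gcd.
We find integers such that 42*x0 + 67*y0 = 1

Step 3: Scale the particular solution.
Multiply by 3/1 = 3:
s = 24, t = -15

Step 4: Verify.
42*(24) + 67*(-15) = 3 = 3 ✓

s = 24, t = -15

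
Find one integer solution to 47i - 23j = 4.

Step 1: Check solvability.
gcd(47, 23) = 1
Since 1 divides 4, solutions exist.

Step 2: Apply extended Euclidean algorithm to find gcd.
We find integers such that 47*x0 + 23*y0 = 1

Step 3: Scale the particular solution.
Multiply by 4/1 = 4:
i = 4, j = 8

Step 4: Verify.
47*(4) - 23*(8) = 4 = 4 ✓

i = 4, j = 8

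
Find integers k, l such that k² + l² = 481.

We need to find integers k, l > 0 such that k² + l² = 481.
Trying k = 9: l² = 481 - 9² = 481 - 81 = 400
l = 20
Check: 9² + 20² = 81 + 400 = 481 ✓

481 = 9² + 20²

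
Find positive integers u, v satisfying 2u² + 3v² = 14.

Try small values of u and check whether (14 - 2u²)/3 is a perfect square.
u = 1: 2·1² = 2, so 3v² = 14 - 2 = 12, giving v² = 4, v = 2.
Check: 2·1² + 3·2² = 2 + 12 = 14 ✓

u = 1, v = 2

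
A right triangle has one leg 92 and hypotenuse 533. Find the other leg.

a² = c² - b² = 284089 - 8464 = 275625
a = 525

525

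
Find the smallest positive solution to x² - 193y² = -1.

We need x² = 193y² - 1. Try successive y:
y = 1: x² = 193·1² - 1 = 192, not a perfect square
y = 2: x² = 193·2² - 1 = 771, not a perfect square
y = 3: x² = 193·3² - 1 = 1736, not a perfect square
...
y = 126985: x² = 193·126985² - 1 = 3112161713424 = 1764132² ✓
Check: 1764132² - 193·126985² = 3112161713424 - 3112161713425 = -1 ✓

x = 1764132, y = 126985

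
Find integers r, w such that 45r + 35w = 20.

Step 1: Check solvability.
gcd(45, 35) = 5
Since 5 divides 20, solutions exist.

Step 2: Apply extended Euclidean algorithm to find gcd.
We find integers such that 45*x0 + 35*y0 = 5

Step 3: Scale the particular solution.
Multiply by 20/5 = 4:
r = -12, w = 16

Step 4: Verify.
45*(-12) + 35*(16) = 20 = 20 ✓

r = -12, w = 16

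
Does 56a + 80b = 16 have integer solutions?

Step 1: Compute gcd(56, 80).
gcd(56, 80) = 8

Step 2: Check divisibility.
Does 8 divide 16? 16 = 8 x 2, so yes.

By the theorem on linear Diophantine equations, 56a + 80b = 16 has integer solutions if and only if gcd(56, 80) divides 16. Since 8 | 16, solutions exist.

Yes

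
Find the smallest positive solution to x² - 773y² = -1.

We need x² = 773y² - 1. Try successive y:
y = 1: x² = 773·1² - 1 = 772, not a perfect square
y = 2: x² = 773·2² - 1 = 3091, not a perfect square
y = 3: x² = 773·3² - 1 = 6956, not a perfect square
...
y = 48305: x² = 773·48305² - 1 = 1803697348324 = 1343018² ✓
Check: 1343018² - 773·48305² = 1803697348324 - 1803697348325 = -1 ✓

x = 1343018, y = 48305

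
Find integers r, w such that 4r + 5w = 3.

Step 1: Check solvability.
gcd(4, 5) = 1
Since 1 divides 3, solutions exist.

Step 2: Apply extended Euclidean algorithm to find gcd.
We find integers such that 4*x0 + 5*y0 = 1

Step 3: Scale the particular solution.
Multiply by 3/1 = 3:
r = -3, w = 3

Step 4: Verify.
4*(-3) + 5*(3) = 3 = 3 ✓

r = -3, w = 3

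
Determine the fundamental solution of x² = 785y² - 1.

We need x² = 785y² - 1. Try successive y:
y = 1: x² = 785·1² - 1 = 784 = 28² ✓
Check: 28² - 785·1² = 784 - 785 = -1 ✓

x = 28, y = 1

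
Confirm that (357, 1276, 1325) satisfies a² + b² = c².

Compute a² + b² = 357² + 1276² = 127449 + 1628176 = 1755625
Compute c² = 1325² = 1755625
Since 1755625 = 1755625, confirmed.

Yes, it is a Pythagorean triple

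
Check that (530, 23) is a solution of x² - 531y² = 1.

Compute x² = 530² = 280900
Compute 531y² = 531·23² = 531·529 = 280899
x² - 531y² = 280900 - 280899 = 1
Since this equals 1, (530, 23) is a solution.

Yes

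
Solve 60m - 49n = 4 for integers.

Step 1: Check solvability.
gcd(60, 49) = 1
Since 1 divides 4, solutions exist.

Step 2: Apply extended Euclidean algorithm to find gcd.
We find integers such that 60*x0 + 49*y0 = 1

Step 3: Scale the particular solution.
Multiply by 4/1 = 4:
m = 36, n = 44

Step 4: Verify.
60*(36) - 49*(44) = 4 = 4 ✓

m = 36, n = 44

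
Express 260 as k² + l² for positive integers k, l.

We need to find integers k, l > 0 such that k² + l² = 260.
Trying k = 2: l² = 260 - 2² = 260 - 4 = 256
l = 16
Check: 2² + 16² = 4 + 256 = 260 ✓

260 = 2² + 16²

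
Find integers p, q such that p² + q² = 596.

We need to find integers p, q > 0 such that p² + q² = 596.
Trying p = 14: q² = 596 - 14² = 596 - 196 = 400
q = 20
Check: 14² + 20² = 196 + 400 = 596 ✓

596 = 14² + 20²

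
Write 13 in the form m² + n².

We need to find integers m, n > 0 such that m² + n² = 13.
Trying m = 2: n² = 13 - 2² = 13 - 4 = 9
n = 3
Check: 2² + 3² = 4 + 9 = 13 ✓

13 = 2² + 3²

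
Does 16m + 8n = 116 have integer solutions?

Step 1: Compute gcd(16, 8).
gcd(16, 8) = 8

Step 2: Check divisibility.
Does 8 divide 116? 116 = 8 x 14 + 4, so no.

By the theorem on linear Diophantine equations, 16m + 8n = 116 has integer solutions if and only if gcd(16, 8) divides 116. Since 8 does not divide 116, no solutions exist.

No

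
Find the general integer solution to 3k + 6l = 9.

Step 1: Compute gcd(3, 6) = 3.
Since 3 divides 9, solutions exist.

Step 2: Find a particular solution using extended Euclidean algorithm.
We get k₀ = 3, l₀ = 0.
Check: 3*3 + 6*0 = 9 = 9 ✓

Step 3: Write the general solution.
k = 3 + (6/3)t = 3 + 2t
l = 0 - (3/3)t = 0 - 1t
for any integer t.

k = 3 + 2t, l = 0 - 1t for integer t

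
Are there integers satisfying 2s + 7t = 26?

Step 1: Compute gcd(2, 7).
gcd(2, 7) = 1

Step 2: Check divisibility.
Does 1 divide 26? 26 = 1 x 26, so yes.

By the theorem on linear Diophantine equations, 2s + 7t = 26 has integer solutions if and only if gcd(2, 7) divides 26. Since 1 | 26, solutions exist.

Yes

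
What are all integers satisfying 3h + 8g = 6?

Step 1: Compute gcd(3, 8) = 1.
Since 1 divides 6, solutions exist.

Step 2: Find a particular solution using extended Euclidean algorithm.
We get h₀ = 18, g₀ = -6.
Check: 3*18 + 8*-6 = 6 = 6 ✓

Step 3: Write the general solution.
h = 18 + (8/1)t = 18 + 8t
g = -6 - (3/1)t = -6 - 3t
for any integer t.

h = 18 + 8t, g = -6 - 3t for integer t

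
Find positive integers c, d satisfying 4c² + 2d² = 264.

Try small values of c and check whether (264 - 4c²)/2 is a perfect square.
c = 8: 4·8² = 256, so 2d² = 264 - 256 = 8, giving d² = 4, d = 2.
Check: 4·8² + 2·2² = 256 + 8 = 264 ✓

c = 8, d = 2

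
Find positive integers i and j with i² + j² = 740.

We need to find integers i, j > 0 such that i² + j² = 740.
Trying i = 8: j² = 740 - 8² = 740 - 64 = 676
j = 26
Check: 8² + 26² = 64 + 676 = 740 ✓

740 = 8² + 26²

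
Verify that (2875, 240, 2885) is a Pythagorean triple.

Compute a² + b² = 2875² + 240² = 8265625 + 57600 = 8323225
Compute c² = 2885² = 8323225
Since 8323225 = 8323225, confirmed.

Yes, it is a Pythagorean triple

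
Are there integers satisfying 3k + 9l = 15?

Step 1: Compute gcd(3, 9).
gcd(3, 9) = 3

Step 2: Check divisibility.
Does 3 divide 15? 15 = 3 x 5, so yes.

By the theorem on linear Diophantine equations, 3k + 9l = 15 has integer solutions if and only if gcd(3, 9) divides 15. Since 3 | 15, solutions exist.

Yes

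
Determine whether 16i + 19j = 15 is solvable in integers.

Step 1: Compute gcd(16, 19).
gcd(16, 19) = 1

Step 2: Check divisibility.
Does 1 divide 15? 15 = 1 x 15, so yes.

By the theorem on linear Diophantine equations, 16i + 19j = 15 has integer solutions if and only if gcd(16, 19) divides 15. Since 1 | 15, solutions exist.

Yes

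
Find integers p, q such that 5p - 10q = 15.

Step 1: Check solvability.
gcd(5, 10) = 5
Since 5 divides 15, solutions exist.

Step 2: Apply extended Euclidean algorithm to find gcd.
We find integers such that 5*x0 + 10*y0 = 5

Step 3: Scale the particular solution.
Multiply by 15/5 = 3:
p = 3, q = 0

Step 4: Verify.
5*(3) - 10*(0) = 15 = 15 ✓

p = 3, q = 0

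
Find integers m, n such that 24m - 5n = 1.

Step 1: Check solvability.
gcd(24, 5) = 1
Since 1 divides 1, solutions exist.

Step 2: Apply extended Euclidean algorithm to find gcd.
We find integers such that 24*x0 + 5*y0 = 1

Step 3: Scale the particular solution.
Multiply by 1/1 = 1:
m = -1, n = -5

Step 4: Verify.
24*(-1) - 5*(-5) = 1 = 1 ✓

m = -1, n = -5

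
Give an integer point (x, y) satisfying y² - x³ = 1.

Try small integer x values and check whether x³ + 1 is a perfect square.
x = 2: x³ + 1 = 2³ + 1 = 8 + 1 = 9
Is 9 a perfect square? 3² = 9 ✓
So (x, y) = (2, 3) is a solution.

x = 2, y = 3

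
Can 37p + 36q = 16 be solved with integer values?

Step 1: Compute gcd(37, 36).
gcd(37, 36) = 1

Step 2: Check divisibility.
Does 1 divide 16? 16 = 1 x 16, so yes.

By the theorem on linear Diophantine equations, 37p + 36q = 16 has integer solutions if and only if gcd(37, 36) divides 16. Since 1 | 16, solutions exist.

Yes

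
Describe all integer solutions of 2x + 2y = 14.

Step 1: Compute gcd(2, 2) = 2.
Since 2 divides 14, solutions exist.

Step 2: Find a particular solution using extended Euclidean algorithm.
We get x₀ = 0, y₀ = 7.
Check: 2*0 + 2*7 = 14 = 14 ✓

Step 3: Write the general solution.
x = 0 + (2/2)t = 0 + 1t
y = 7 - (2/2)t = 7 - 1t
for any integer t.

x = 0 + 1t, y = 7 - 1t for integer t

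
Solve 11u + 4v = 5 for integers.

Step 1: Check solvability.
gcd(11, 4) = 1
Since 1 divides 5, solutions exist.

Step 2: Apply extended Euclidean algorithm to find gcd.
We find integers such that 11*x0 + 4*y0 = 1

Step 3: Scale the particular solution.
Multiply by 5/1 = 5:
u = -5, v = 15

Step 4: Verify.
11*(-5) + 4*(15) = 5 = 5 ✓

u = -5, v = 15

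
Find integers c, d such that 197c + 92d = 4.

Step 1: Check solvability.
gcd(197, 92) = 1
Since 1 divides 4, solutions exist.

Step 2: Apply extended Euclidean algorithm to find gcd.
We find integers such that 197*x0 + 92*y0 = 1

Step 3: Scale the particular solution.
Multiply by 4/1 = 4:
c = -28, d = 60

Step 4: Verify.
197*(-28) + 92*(60) = 4 = 4 ✓

c = -28, d = 60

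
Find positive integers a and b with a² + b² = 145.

We need to find integers a, b > 0 such that a² + b² = 145.
Trying a = 1: b² = 145 - 1² = 145 - 1 = 144
b = 12
Check: 1² + 12² = 1 + 144 = 145 ✓

145 = 1² + 12²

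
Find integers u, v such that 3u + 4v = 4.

Step 1: Check solvability.
gcd(3, 4) = 1
Since 1 divides 4, solutions exist.

Step 2: Apply extended Euclidean algorithm to find gcd.
We find integers such that 3*x0 + 4*y0 = 1

Step 3: Scale the particular solution.
Multiply by 4/1 = 4:
u = -4, v = 4

Step 4: Verify.
3*(-4) + 4*(4) = 4 = 4 ✓

u = -4, v = 4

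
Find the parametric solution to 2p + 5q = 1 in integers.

Step 1: Compute gcd(2, 5) = 1.
Since 1 divides 1, solutions exist.

Step 2: Find a particular solution using extended Euclidean algorithm.
We get p₀ = -2, q₀ = 1.
Check: 2*-2 + 5*1 = 1 = 1 ✓

Step 3: Write the general solution.
p = -2 + (5/1)t = -2 + 5t
q = 1 - (2/1)t = 1 - 2t
for any integer t.

p = -2 + 5t, q = 1 - 2t for integer t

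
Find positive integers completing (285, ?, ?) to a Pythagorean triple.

We need the other leg and hypotenuse such that 285² + x² = c².
Take x = 68, c = 293: 285² + 68² = 81225 + 4624 = 85849 = 293² ✓
Triple: (285, 68, 293)

(285, 68, 293)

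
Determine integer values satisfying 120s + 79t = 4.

Step 1: Check solvability.
gcd(120, 79) = 1
Since 1 divides 4, solutions exist.

Step 2: Apply extended Euclidean algorithm to find gcd.
We find integers such that 120*x0 + 79*y0 = 1

Step 3: Scale the particular solution.
Multiply by 4/1 = 4:
s = 108, t = -164

Step 4: Verify.
120*(108) + 79*(-164) = 4 = 4 ✓

s = 108, t = -164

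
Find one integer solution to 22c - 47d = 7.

Step 1: Check solvability.
gcd(22, 47) = 1
Since 1 divides 7, solutions exist.

Step 2: Apply extended Euclidean algorithm to find gcd.
We find integers such that 22*x0 + 47*y0 = 1

Step 3: Scale the particular solution.
Multiply by 7/1 = 7:
c = 105, d = 49

Step 4: Verify.
22*(105) - 47*(49) = 7 = 7 ✓

c = 105, d = 49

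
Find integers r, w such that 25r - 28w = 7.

Step 1: Check solvability.
gcd(25, 28) = 1
Since 1 divides 7, solutions exist.

Step 2: Apply extended Euclidean algorithm to find gcd.
We find integers such that 25*x0 + 28*y0 = 1

Step 3: Scale the particular solution.
Multiply by 7/1 = 7:
r = 63, w = 56

Step 4: Verify.
25*(63) - 28*(56) = 7 = 7 ✓

r = 63, w = 56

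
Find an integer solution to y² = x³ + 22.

Try small integer x values and check whether x³ + 22 is a perfect square.
x = 3: x³ + 22 = 3³ + 22 = 27 + 22 = 49
Is 49 a perfect square? 7² = 49 ✓
So (x, y) = (3, 7) is a solution.

x = 3, y = 7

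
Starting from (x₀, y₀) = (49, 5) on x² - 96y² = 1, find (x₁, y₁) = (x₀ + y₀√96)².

Solutions to x² - Dy² = 1 are generated by powers of (x₀ + y₀√D).
The next solution satisfies x₁ + y₁√96 = (x₀ + y₀√96)², giving:
x₁ = x₀² + 96y₀² = 49² + 96·5² = 2401 + 2400 = 4801
y₁ = 2x₀y₀ = 2·49·5 = 490

Verify: 4801² - 96·490² = 23049601 - 23049600 = 1 ✓

x = 4801, y = 490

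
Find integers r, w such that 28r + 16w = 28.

Step 1: Check solvability.
gcd(28, 16) = 4
Since 4 divides 28, solutions exist.

Step 2: Apply extended Euclidean algorithm to find gcd.
We find integers such that 28*x0 + 16*y0 = 4

Step 3: Scale the particular solution.
Multiply by 28/4 = 7:
r = -7, w = 14

Step 4: Verify.
28*(-7) + 16*(14) = 28 = 28 ✓

r = -7, w = 14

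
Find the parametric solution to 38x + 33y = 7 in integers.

Step 1: Compute gcd(38, 33) = 1.
Since 1 divides 7, solutions exist.

Step 2: Find a particular solution using extended Euclidean algorithm.
We get x₀ = -91, y₀ = 105.
Check: 38*-91 + 33*105 = 7 = 7 ✓

Step 3: Write the general solution.
x = -91 + (33/1)t = -91 + 33t
y = 105 - (38/1)t = 105 - 38t
for any integer t.

x = -91 + 33t, y = 105 - 38t for integer t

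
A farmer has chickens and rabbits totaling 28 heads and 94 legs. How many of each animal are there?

Let c = chickens, r = rabbits.
Heads: c + r = 28
Legs: 2c + 4r = 94
From the first equation, c = 28 - r. Substitute:
2(28 - r) + 4r = 94
56 + 2r = 94
r = (94 - 56)/2 = 19
c = 28 - 19 = 9

Chickens: 9, Rabbits: 19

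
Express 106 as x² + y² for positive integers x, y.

We need to find integers x, y > 0 such that x² + y² = 106.
Trying x = 5: y² = 106 - 5² = 106 - 25 = 81
y = 9
Check: 5² + 9² = 25 + 81 = 106 ✓

106 = 5² + 9²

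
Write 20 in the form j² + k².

We need to find integers j, k > 0 such that j² + k² = 20.
Trying j = 2: k² = 20 - 2² = 20 - 4 = 16
k = 4
Check: 2² + 4² = 4 + 16 = 20 ✓

20 = 2² + 4²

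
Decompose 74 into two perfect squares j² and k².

We need to find integers j, k > 0 such that j² + k² = 74.
Trying j = 5: k² = 74 - 5² = 74 - 25 = 49
k = 7
Check: 5² + 7² = 25 + 49 = 74 ✓

74 = 5² + 7²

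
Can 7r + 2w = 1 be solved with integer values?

Step 1: Compute gcd(7, 2).
gcd(7, 2) = 1

Step 2: Check divisibility.
Does 1 divide 1? 1 = 1 x 1, so yes.

By the theorem on linear Diophantine equations, 7r + 2w = 1 has integer solutions if and only if gcd(7, 2) divides 1. Since 1 | 1, solutions exist.

Yes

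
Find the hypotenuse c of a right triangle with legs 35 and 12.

c² = a² + b² = 35² + 12² = 1225 + 144 = 1369
c = 37

37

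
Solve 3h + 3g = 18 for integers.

Step 1: Check solvability.
gcd(3, 3) = 3
Since 3 divides 18, solutions exist.

Step 2: Apply extended Euclidean algorithm to find gcd.
We find integers such that 3*x0 + 3*y0 = 3

Step 3: Scale the particular solution.
Multiply by 18/3 = 6:
h = 0, g = 6

Step 4: Verify.
3*(0) + 3*(6) = 18 = 18 ✓

h = 0, g = 6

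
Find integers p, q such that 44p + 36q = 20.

Step 1: Check solvability.
gcd(44, 36) = 4
Since 4 divides 20, solutions exist.

Step 2: Apply extended Euclidean algorithm to find gcd.
We find integers such that 44*x0 + 36*y0 = 4

Step 3: Scale the particular solution.
Multiply by 20/4 = 5:
p = -20, q = 25

Step 4: Verify.
44*(-20) + 36*(25) = 20 = 20 ✓

p = -20, q = 25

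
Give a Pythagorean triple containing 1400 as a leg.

We need the other leg and hypotenuse such that 1400² + x² = c².
Take x = 4263, c = 4487: 1400² + 4263² = 1960000 + 18173169 = 20133169 = 4487² ✓
Triple: (4263, 1400, 4487)

(4263, 1400, 4487)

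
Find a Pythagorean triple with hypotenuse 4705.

We need a² + b² = 4705² = 22137025.
Trying: 3705² + 2900² = 13727025 + 8410000 = 22137025 ✓

(3705, 2900, 4705)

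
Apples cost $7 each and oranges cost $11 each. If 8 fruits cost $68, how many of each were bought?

Let a = apples, o = oranges.
a + o = 8
7a + 11o = 68
Substitute o = 8 - a:
7a + 11(8 - a) = 68
(7 - 11)a = 68 - 88
-4a = -20
a = 5, o = 8 - 5 = 3

Apples: 5, Oranges: 3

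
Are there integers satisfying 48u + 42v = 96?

Step 1: Compute gcd(48, 42).
gcd(48, 42) = 6

Step 2: Check divisibility.
Does 6 divide 96? 96 = 6 x 16, so yes.

By the theorem on linear Diophantine equations, 48u + 42v = 96 has integer solutions if and only if gcd(48, 42) divides 96. Since 6 | 96, solutions exist.

Yes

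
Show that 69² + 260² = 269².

Compute a² + b² = 69² + 260² = 4761 + 67600 = 72361
Compute c² = 269² = 72361
Since 72361 = 72361, confirmed.

Yes, it is a Pythagorean triple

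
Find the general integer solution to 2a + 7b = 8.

Step 1: Compute gcd(2, 7) = 1.
Since 1 divides 8, solutions exist.

Step 2: Find a particular solution using extended Euclidean algorithm.
We get a₀ = -24, b₀ = 8.
Check: 2*-24 + 7*8 = 8 = 8 ✓

Step 3: Write the general solution.
a = -24 + (7/1)t = -24 + 7t
b = 8 - (2/1)t = 8 - 2t
for any integer t.

a = -24 + 7t, b = 8 - 2t for integer t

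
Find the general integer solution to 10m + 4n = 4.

Step 1: Compute gcd(10, 4) = 2.
Since 2 divides 4, solutions exist.

Step 2: Find a particular solution using extended Euclidean algorithm.
We get m₀ = 2, n₀ = -4.
Check: 10*2 + 4*-4 = 4 = 4 ✓

Step 3: Write the general solution.
m = 2 + (4/2)t = 2 + 2t
n = -4 - (10/2)t = -4 - 5t
for any integer t.

m = 2 + 2t, n = -4 - 5t for integer t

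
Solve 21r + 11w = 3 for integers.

Step 1: Check solvability.
gcd(21, 11) = 1
Since 1 divides 3, solutions exist.

Step 2: Apply extended Euclidean algorithm to find gcd.
We find integers such that 21*x0 + 11*y0 = 1

Step 3: Scale the particular solution.
Multiply by 3/1 = 3:
r = -3, w = 6

Step 4: Verify.
21*(-3) + 11*(6) = 3 = 3 ✓

r = -3, w = 6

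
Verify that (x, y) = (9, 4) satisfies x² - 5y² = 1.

Compute x² = 9² = 81
Compute 5y² = 5·4² = 5·16 = 80
x² - 5y² = 81 - 80 = 1
Since this equals 1, (9, 4) is a solution.

Yes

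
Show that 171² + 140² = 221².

Compute a² + b² = 171² + 140² = 29241 + 19600 = 48841
Compute c² = 221² = 48841
Since 48841 = 48841, confirmed.

Yes, it is a Pythagorean triple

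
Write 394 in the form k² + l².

We need to find integers k, l > 0 such that k² + l² = 394.
Trying k = 13: l² = 394 - 13² = 394 - 169 = 225
l = 15
Check: 13² + 15² = 169 + 225 = 394 ✓

394 = 13² + 15²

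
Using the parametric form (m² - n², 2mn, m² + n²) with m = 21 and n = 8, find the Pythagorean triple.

a = m² - n² = 21² - 8² = 441 - 64 = 377
b = 2mn = 2·21·8 = 336
c = m² + n² = 441 + 64 = 505
Verify: 377² + 336² = 142129 + 112896 = 255025 = 505² ✓

(377, 336, 505)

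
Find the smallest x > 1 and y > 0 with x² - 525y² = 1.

We seek the smallest positive integers (x, y) with x² - 525y² = 1, i.e., x² = 525y² + 1.
Try successive y values:
y = 1: x² = 525·1² + 1 = 526, not a perfect square
y = 2: x² = 525·2² + 1 = 2101, not a perfect square
y = 3: x² = 525·3² + 1 = 4726, not a perfect square
... continuing the search (or via continued fractions) ...
y = 264: x² = 525·264² + 1 = 36590401, x = 6049 ✓

Verify: 6049² - 525·264² = 36590401 - 36590400 = 1 ✓

x = 6049, y = 264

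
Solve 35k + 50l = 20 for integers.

Step 1: Check solvability.
gcd(35, 50) = 5
Since 5 divides 20, solutions exist.

Step 2: Apply extended Euclidean algorithm to find gcd.
We find integers such that 35*x0 + 50*y0 = 5

Step 3: Scale the particular solution.
Multiply by 20/5 = 4:
k = 12, l = -8

Step 4: Verify.
35*(12) + 50*(-8) = 20 = 20 ✓

k = 12, l = -8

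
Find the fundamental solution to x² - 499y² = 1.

We seek the smallest positive integers (x, y) with x² - 499y² = 1, i.e., x² = 499y² + 1.
Try successive y values:
y = 1: x² = 499·1² + 1 = 500, not a perfect square
y = 2: x² = 499·2² + 1 = 1997, not a perfect square
y = 3: x² = 499·3² + 1 = 4492, not a perfect square
... continuing the search (or via continued fractions) ...
y = 201: x² = 499·201² + 1 = 20160100, x = 4490 ✓

Verify: 4490² - 499·201² = 20160100 - 20160099 = 1 ✓

x = 4490, y = 201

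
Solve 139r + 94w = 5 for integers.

Step 1: Check solvability.
gcd(139, 94) = 1
Since 1 divides 5, solutions exist.

Step 2: Apply extended Euclidean algorithm to find gcd.
We find integers such that 139*x0 + 94*y0 = 1

Step 3: Scale the particular solution.
Multiply by 5/1 = 5:
r = 115, w = -170

Step 4: Verify.
139*(115) + 94*(-170) = 5 = 5 ✓

r = 115, w = -170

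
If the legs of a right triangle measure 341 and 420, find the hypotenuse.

c² = a² + b² = 341² + 420² = 116281 + 176400 = 292681
c = 541

541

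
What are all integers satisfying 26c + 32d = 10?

Step 1: Compute gcd(26, 32) = 2.
Since 2 divides 10, solutions exist.

Step 2: Find a particular solution using extended Euclidean algorithm.
We get c₀ = 25, d₀ = -20.
Check: 26*25 + 32*-20 = 10 = 10 ✓

Step 3: Write the general solution.
c = 25 + (32/2)t = 25 + 16t
d = -20 - (26/2)t = -20 - 13t
for any integer t.

c = 25 + 16t, d = -20 - 13t for integer t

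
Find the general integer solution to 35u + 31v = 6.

Step 1: Compute gcd(35, 31) = 1.
Since 1 divides 6, solutions exist.

Step 2: Find a particular solution using extended Euclidean algorithm.
We get u₀ = 48, v₀ = -54.
Check: 35*48 + 31*-54 = 6 = 6 ✓

Step 3: Write the general solution.
u = 48 + (31/1)t = 48 + 31t
v = -54 - (35/1)t = -54 - 35t
for any integer t.

u = 48 + 31t, v = -54 - 35t for integer t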